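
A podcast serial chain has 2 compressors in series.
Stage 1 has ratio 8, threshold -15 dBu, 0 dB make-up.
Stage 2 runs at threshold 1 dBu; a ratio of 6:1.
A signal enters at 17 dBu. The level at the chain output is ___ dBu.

-11 dBu

Stage 1: overshoot 32 dB → 32/8 = 4 dB → -11 dBu.
Stage 2: below threshold (-11 ≤ 1); passes unchanged; output -11 dBu.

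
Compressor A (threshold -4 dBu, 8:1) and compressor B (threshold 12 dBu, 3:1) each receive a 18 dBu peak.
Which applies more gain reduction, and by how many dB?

A: overshoot 22 dB → output overshoot 2.75 dB → GR 19.25 dB.
B: overshoot 6 dB → output overshoot 2 dB → GR 4 dB.
A reduces 15.25 dB more.

A, by 15.25 dB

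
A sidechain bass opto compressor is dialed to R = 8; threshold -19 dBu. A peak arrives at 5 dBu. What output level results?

-16 dBu

5 dBu sits 24 dB over threshold.
The 24 dB excess becomes 3 dB after 8:1 reduction.
So the level is -19 + 3 = -16 dBu.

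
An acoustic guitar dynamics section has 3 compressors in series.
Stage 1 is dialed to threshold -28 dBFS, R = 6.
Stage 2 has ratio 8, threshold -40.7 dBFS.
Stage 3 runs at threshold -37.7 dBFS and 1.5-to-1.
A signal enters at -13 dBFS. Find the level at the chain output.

Stage 1: 15 dB above -28 dBFS, reduced 6:1 to 2.5 dB above → -25.5 dBFS.
Stage 2: overshoot 15.2 dB → 15.2/8 = 1.9 dB → -38.8 dBFS.
Stage 3: -38.8 dBFS ≤ -37.7 dBFS, so stage 3 doesn't engage; output -38.8 dBFS.

-38.8 dBFS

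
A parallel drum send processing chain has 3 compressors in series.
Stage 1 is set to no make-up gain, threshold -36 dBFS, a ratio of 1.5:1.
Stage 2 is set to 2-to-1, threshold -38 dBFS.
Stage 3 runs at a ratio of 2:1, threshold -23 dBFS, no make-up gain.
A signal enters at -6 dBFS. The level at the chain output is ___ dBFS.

Stage 1: 30 dB above -36 dBFS, reduced 1.5:1 to 20 dB above → -16 dBFS.
Stage 2: 22 dB above -38 dBFS, reduced 2:1 to 11 dB above → -27 dBFS.
Stage 3: -27 dBFS is at or below the -23 dBFS threshold — no compression; output -27 dBFS.

-27 dBFS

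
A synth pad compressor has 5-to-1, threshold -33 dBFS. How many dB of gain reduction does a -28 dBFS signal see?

4 dB

-28 dBFS exceeds the threshold by 5 dB.
After 5:1 compression the overshoot becomes 5/5 = 1 dB.
Gain reduction = 5 − 1 = 4 dB.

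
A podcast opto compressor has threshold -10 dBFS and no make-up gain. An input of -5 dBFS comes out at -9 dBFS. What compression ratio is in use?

5:1

Input overshoot = -5 − (-10) = 5 dB; output overshoot = -9 − (-10) = 1 dB.
Ratio = 5 / 1 = 5.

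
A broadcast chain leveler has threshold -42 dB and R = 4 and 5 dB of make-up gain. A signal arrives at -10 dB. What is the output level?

-29 dB

Overshoot: -10 − (-42) = 32 dB.
4:1 compression reduces that to 32/4 = 8 dB over.
That puts the output at -34 dB; make-up adds 5 dB, giving -29 dB.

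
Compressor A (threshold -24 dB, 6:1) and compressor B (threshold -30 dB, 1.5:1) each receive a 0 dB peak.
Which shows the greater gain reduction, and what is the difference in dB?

A, by 10 dB

A: 24 dB over, compressed to 4 dB over, so 20 dB of GR.
B: 30 dB over, compressed to 20 dB over, so 10 dB of GR.
A applies 10 dB more gain reduction.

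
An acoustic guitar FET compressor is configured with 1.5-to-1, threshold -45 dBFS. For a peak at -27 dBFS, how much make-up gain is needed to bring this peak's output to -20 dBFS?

13 dB

Overshoot 18 dB → 18/1.5 = 12 dB after compression, so the compressed level is -45 + 12 = -33 dBFS.
Make-up = target − compressed = -20 − (-33) = 13 dB.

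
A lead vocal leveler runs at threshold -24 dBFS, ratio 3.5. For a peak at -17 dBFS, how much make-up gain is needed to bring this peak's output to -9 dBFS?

13 dB

The peak compresses to -24 + 7/3.5 = -22 dBFS.
To reach -9 dBFS requires -9 − (-22) = 13 dB of make-up.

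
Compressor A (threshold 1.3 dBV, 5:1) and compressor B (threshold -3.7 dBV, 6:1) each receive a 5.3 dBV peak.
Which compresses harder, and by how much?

B, by 4.3 dB

A: 4 dB over, compressed to 0.8 dB over, so 3.2 dB of GR.
B: 9 dB over, compressed to 1.5 dB over, so 7.5 dB of GR.
B applies 4.3 dB more gain reduction.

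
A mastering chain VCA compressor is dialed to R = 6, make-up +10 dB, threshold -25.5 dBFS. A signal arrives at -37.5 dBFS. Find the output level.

-27.5 dBFS

-37.5 dBFS is 12 dB below the -25.5 dBFS threshold, so no gain reduction is applied.
Make-up gain adds 10 dB: -37.5 + 10 = -27.5 dBFS.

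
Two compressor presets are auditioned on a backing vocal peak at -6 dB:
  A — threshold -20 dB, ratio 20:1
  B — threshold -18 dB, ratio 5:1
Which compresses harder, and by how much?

A: GR = 14 − 14/20 = 13.3 dB.
B: GR = 12 − 12/5 = 9.6 dB.
A reduces 3.7 dB more.

A, by 3.7 dB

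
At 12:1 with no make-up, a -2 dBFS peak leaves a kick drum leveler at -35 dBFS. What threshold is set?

Input is 36 dB above T (since output overshoot × R = input overshoot: (-35 − T)·12 = -2 − T gives T = -38 dBFS).
Check: -38 + (-2 − (-38))/12 = -38 + 3 = -35 dBFS. ✓

-38 dBFS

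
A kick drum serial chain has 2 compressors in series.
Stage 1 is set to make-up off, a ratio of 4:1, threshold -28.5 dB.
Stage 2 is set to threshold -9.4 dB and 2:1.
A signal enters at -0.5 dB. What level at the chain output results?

-21.5 dB

Stage 1: -0.5 dB is 28 dB over -28.5 dB; at 4:1 that becomes 7 dB over, giving -21.5 dB.
Stage 2: -21.5 dB is at or below the -9.4 dB threshold — no compression; output -21.5 dB.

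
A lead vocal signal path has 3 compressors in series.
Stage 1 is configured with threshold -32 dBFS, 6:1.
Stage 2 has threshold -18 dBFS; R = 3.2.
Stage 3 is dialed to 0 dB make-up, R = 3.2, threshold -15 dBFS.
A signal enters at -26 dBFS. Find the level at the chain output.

Stage 1: 6 dB above -32 dBFS, reduced 6:1 to 1 dB above → -31 dBFS.
Stage 2: -31 dBFS is at or below the -18 dBFS threshold — no compression; output -31 dBFS.
Stage 3: below threshold (-31 ≤ -15); passes unchanged; output -31 dBFS.

-31 dBFS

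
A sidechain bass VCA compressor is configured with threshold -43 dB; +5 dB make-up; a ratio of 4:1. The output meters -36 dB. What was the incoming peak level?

-35 dB

Before make-up, the level was -36 − 5 = -41 dB.
That's 2 dB above the -43 dB threshold.
Undo the ratio: input overshoot = 2 × 4 = 8 dB, giving input = -35 dB.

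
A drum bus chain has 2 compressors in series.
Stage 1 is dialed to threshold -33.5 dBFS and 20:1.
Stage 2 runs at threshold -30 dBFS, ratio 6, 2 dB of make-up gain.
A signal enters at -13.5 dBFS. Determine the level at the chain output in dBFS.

Stage 1: -13.5 dBFS is 20 dB over -33.5 dBFS; at 20:1 that becomes 1 dB over, giving -32.5 dBFS.
Stage 2: -32.5 dBFS is at or below the -30 dBFS threshold — no compression; make-up brings it to -30.5 dBFS.

-30.5 dBFS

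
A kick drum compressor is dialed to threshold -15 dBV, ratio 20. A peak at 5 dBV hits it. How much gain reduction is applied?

The signal is 20 dB above threshold.
At 20:1, output sits 20/20 = 1 dB above threshold.
Gain reduction = 20 − 1 = 19 dB.

19 dB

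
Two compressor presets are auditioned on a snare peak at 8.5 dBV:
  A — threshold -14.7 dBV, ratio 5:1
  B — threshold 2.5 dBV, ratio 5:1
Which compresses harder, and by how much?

A, by 13.76 dB

A: GR = 23.2 − 23.2/5 = 18.56 dB.
B: GR = 6 − 6/5 = 4.8 dB.
Difference: 13.76 dB in favour of A.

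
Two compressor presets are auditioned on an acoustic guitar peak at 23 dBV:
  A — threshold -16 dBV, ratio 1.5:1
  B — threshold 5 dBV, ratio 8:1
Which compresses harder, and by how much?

B, by 2.75 dB

A: overshoot 39 dB → output overshoot 26 dB → GR 13 dB.
B: overshoot 18 dB → output overshoot 2.25 dB → GR 15.75 dB.
B reduces 2.75 dB more.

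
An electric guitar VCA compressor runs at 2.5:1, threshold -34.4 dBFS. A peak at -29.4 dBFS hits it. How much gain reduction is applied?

-29.4 dBFS exceeds the threshold by 5 dB.
A 2.5:1 ratio leaves 2 dB of that excess.
GR = overshoot in − overshoot out = 5 − 2 = 3 dB.

3 dB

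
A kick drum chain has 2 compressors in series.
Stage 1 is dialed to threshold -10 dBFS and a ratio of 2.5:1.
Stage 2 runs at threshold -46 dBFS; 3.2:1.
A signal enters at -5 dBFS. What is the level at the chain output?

Stage 1: 5 dB above -10 dBFS, reduced 2.5:1 to 2 dB above → -8 dBFS.
Stage 2: 38 dB above -46 dBFS, reduced 3.2:1 to 11.875 dB above → -34.125 dBFS.

-34.125 dBFS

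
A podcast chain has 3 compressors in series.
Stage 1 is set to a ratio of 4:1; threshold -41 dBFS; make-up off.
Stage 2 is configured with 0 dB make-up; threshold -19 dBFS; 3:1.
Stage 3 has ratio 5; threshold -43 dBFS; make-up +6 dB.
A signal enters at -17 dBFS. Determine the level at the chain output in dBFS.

-35.4 dBFS

Stage 1: -17 dBFS is 24 dB over -41 dBFS; at 4:1 that becomes 6 dB over, giving -35 dBFS.
Stage 2: -35 dBFS is at or below the -19 dBFS threshold — no compression; output -35 dBFS.
Stage 3: overshoot 8 dB → 8/5 = 1.6 dB → -41.4 dBFS; +6 dB make-up → -35.4 dBFS.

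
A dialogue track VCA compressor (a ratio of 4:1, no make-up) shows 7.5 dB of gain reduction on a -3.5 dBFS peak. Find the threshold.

Let T be the threshold. Output overshoot = (input overshoot)/R, so -11 − T = (-3.5 − T)/4.
4·(-11 − T) = -3.5 − T → 3·T = -44 − (-3.5) = -40.5.
T = -40.5/3 = -13.5 dBFS.

-13.5 dBFS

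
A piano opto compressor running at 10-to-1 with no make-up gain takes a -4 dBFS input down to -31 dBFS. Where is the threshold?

Gain reduction = -4 − (-31) = 27 dB; output overshoot = GR / (R − 1) = 27 / 9 = 3 dB.
Threshold = output − output overshoot = -31 − 3 = -34 dBFS.

-34 dBFS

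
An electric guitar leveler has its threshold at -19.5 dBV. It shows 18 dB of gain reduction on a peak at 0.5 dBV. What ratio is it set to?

Input overshoot = 0.5 − (-19.5) = 20 dB.
Output overshoot = 20 − 18 = 2 dB.
Ratio = input overshoot / output overshoot = 20 / 2 = 10.

10:1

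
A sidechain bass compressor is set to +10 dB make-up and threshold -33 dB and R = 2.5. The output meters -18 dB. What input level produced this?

-20.5 dB

Stripping the +10 dB make-up gives -28 dB at the gain stage.
That's 5 dB above the -33 dB threshold.
Undo the ratio: input overshoot = 5 × 2.5 = 12.5 dB, giving input = -20.5 dB.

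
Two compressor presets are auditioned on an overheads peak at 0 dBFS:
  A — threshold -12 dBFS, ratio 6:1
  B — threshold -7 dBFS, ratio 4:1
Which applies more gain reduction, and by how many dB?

A: GR = 12 − 12/6 = 10 dB.
B: GR = 7 − 7/4 = 5.25 dB.
Difference: 4.75 dB in favour of A.

A, by 4.75 dB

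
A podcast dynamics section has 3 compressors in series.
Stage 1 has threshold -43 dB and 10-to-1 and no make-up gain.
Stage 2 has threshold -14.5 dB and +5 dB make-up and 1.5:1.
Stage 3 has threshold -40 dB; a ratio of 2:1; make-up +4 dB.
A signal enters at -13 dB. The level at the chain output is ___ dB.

Stage 1: overshoot 30 dB → 30/10 = 3 dB → -40 dB.
Stage 2: -40 dB is at or below the -14.5 dB threshold — no compression; make-up brings it to -35 dB.
Stage 3: -35 dB is 5 dB over -40 dB; at 2:1 that becomes 2.5 dB over, giving -37.5 dB; +4 dB make-up → -33.5 dB.

-33.5 dB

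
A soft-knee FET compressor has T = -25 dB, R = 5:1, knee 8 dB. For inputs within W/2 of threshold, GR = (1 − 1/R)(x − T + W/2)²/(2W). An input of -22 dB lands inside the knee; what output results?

x − T + W/2 = -22 − (-25) + 4 = 7.
GR = (1 − 1/5) × 7² / 16 = 0.8 × 49 / 16 = 2.45 dB.
Output = -22 − 2.45 = -24.45 dB.

-24.45 dB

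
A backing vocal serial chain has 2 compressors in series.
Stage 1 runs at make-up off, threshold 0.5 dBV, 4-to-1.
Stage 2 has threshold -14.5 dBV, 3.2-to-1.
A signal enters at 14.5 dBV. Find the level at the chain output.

-8.71875 dBV

Stage 1: 14 dB above 0.5 dBV, reduced 4:1 to 3.5 dB above → 4 dBV.
Stage 2: 4 dBV is 18.5 dB over -14.5 dBV; at 3.2:1 that becomes 5.78125 dB over, giving -8.71875 dBV.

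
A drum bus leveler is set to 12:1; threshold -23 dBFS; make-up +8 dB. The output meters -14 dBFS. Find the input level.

-11 dBFS

Stripping the +8 dB make-up gives -22 dBFS at the gain stage.
The compressed level sits -22 − (-23) = 1 dB over threshold.
Before 12:1 compression the overshoot was 1 × 12 = 12 dB, so input = -23 + 12 = -11 dBFS.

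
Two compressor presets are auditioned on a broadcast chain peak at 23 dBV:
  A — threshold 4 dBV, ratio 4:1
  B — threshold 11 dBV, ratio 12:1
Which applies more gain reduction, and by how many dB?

A: GR = 19 − 19/4 = 14.25 dB.
B: GR = 12 − 12/12 = 11 dB.
A applies 3.25 dB more gain reduction.

A, by 3.25 dB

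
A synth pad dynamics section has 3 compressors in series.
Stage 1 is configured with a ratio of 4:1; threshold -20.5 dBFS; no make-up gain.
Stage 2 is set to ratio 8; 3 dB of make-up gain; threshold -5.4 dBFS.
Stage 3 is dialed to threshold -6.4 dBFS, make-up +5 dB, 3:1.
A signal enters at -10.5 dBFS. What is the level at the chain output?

Stage 1: -10.5 dBFS is 10 dB over -20.5 dBFS; at 4:1 that becomes 2.5 dB over, giving -18 dBFS.
Stage 2: -18 dBFS ≤ -5.4 dBFS, so stage 2 doesn't engage; make-up brings it to -15 dBFS.
Stage 3: -15 dBFS is at or below the -6.4 dBFS threshold — no compression; make-up brings it to -10 dBFS.

-10 dBFS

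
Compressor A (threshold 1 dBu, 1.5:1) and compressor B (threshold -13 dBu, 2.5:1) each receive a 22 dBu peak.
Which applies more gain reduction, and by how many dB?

B, by 14 dB

A: overshoot 21 dB → output overshoot 14 dB → GR 7 dB.
B: overshoot 35 dB → output overshoot 14 dB → GR 21 dB.
B applies 14 dB more gain reduction.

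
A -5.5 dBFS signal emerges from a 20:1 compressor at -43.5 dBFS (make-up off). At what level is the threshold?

Let T be the threshold. Output overshoot = (input overshoot)/R, so -43.5 − T = (-5.5 − T)/20.
20·(-43.5 − T) = -5.5 − T → 19·T = -870 − (-5.5) = -864.5.
T = -864.5/19 = -45.5 dBFS.

-45.5 dBFS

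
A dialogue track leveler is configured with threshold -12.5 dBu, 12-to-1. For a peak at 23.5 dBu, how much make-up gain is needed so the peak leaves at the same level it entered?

Overshoot 36 dB → 36/12 = 3 dB after compression, so the compressed level is -12.5 + 3 = -9.5 dBu.
Make-up = target − compressed = 23.5 − (-9.5) = 33 dB.

33 dB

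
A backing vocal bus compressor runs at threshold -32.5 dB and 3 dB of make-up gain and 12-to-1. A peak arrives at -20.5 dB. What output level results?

-28.5 dB

The input is 12 dB above the -32.5 dB threshold.
The 12 dB excess becomes 1 dB after 12:1 reduction.
So the level is -32.5 + 1 = -31.5 dB; make-up adds 3 dB, giving -28.5 dB.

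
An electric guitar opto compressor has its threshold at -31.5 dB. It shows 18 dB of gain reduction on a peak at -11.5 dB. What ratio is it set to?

10:1

Input overshoot = -11.5 − (-31.5) = 20 dB.
Output overshoot = 20 − 18 = 2 dB.
Ratio = input overshoot / output overshoot = 20 / 2 = 10.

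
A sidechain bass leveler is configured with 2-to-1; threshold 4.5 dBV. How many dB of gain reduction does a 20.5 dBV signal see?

8 dB

The signal is 16 dB above threshold.
At 2:1, output sits 16/2 = 8 dB above threshold.
Gain reduction = 16 − 8 = 8 dB.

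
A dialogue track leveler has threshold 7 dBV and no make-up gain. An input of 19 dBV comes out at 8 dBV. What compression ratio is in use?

Input overshoot = 19 − 7 = 12 dB; output overshoot = 8 − 7 = 1 dB.
Ratio = 12 / 1 = 12.

12:1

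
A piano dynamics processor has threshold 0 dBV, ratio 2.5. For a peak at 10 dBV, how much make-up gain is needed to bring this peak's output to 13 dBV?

9 dB

Without make-up, output = threshold + overshoot/2.5 = 0 + 4 = 4 dBV.
Gap to target: 9 dB.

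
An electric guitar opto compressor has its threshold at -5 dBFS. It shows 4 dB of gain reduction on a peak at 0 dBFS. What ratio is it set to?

5:1

Input overshoot = 0 − (-5) = 5 dB.
Output overshoot = 5 − 4 = 1 dB.
Ratio = input overshoot / output overshoot = 5 / 1 = 5.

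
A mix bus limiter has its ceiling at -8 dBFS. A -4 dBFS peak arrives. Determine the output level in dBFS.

A brickwall limiter is an ∞:1 compressor: any input above the ceiling is clamped to -8 dBFS.

-8 dBFS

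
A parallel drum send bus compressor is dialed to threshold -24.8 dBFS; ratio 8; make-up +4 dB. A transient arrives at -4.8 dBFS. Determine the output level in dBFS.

-4.8 dBFS sits 20 dB over threshold.
The 20 dB excess becomes 2.5 dB after 8:1 reduction.
That puts the output at -22.3 dBFS; make-up adds 4 dB, giving -18.3 dBFS.

-18.3 dBFS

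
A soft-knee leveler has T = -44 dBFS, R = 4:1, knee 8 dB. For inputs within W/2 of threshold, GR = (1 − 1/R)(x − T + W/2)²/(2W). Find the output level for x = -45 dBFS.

x − T + W/2 = -45 − (-44) + 4 = 3.
GR = (1 − 1/4) × 3² / 16 = 0.75 × 9 / 16 = 0.421875 dB.
Output = -45 − 0.421875 = -45.421875 dBFS.

-45.421875 dBFS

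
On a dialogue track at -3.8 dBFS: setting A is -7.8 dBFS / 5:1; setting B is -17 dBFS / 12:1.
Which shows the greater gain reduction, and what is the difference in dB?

B, by 8.9 dB

A: overshoot 4 dB → output overshoot 0.8 dB → GR 3.2 dB.
B: overshoot 13.2 dB → output overshoot 1.1 dB → GR 12.1 dB.
Difference: 8.9 dB in favour of B.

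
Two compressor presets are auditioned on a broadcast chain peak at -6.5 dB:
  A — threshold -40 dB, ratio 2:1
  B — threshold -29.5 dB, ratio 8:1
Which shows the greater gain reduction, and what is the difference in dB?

B, by 3.375 dB

A: 33.5 dB over, compressed to 16.75 dB over, so 16.75 dB of GR.
B: 23 dB over, compressed to 2.875 dB over, so 20.125 dB of GR.
B applies 3.375 dB more gain reduction.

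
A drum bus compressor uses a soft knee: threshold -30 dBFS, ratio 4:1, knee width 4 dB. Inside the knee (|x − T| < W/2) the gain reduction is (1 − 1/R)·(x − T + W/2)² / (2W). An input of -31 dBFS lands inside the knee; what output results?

-31.09375 dBFS

x − T + W/2 = -31 − (-30) + 2 = 1.
GR = (1 − 1/4) × 1² / 8 = 0.75 × 1 / 8 = 0.09375 dB.
Output = -31 − 0.09375 = -31.09375 dBFS.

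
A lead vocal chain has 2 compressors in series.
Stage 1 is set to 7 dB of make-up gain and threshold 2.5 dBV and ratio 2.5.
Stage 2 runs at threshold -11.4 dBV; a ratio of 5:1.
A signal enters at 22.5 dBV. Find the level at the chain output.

-5.62 dBV

Stage 1: overshoot 20 dB → 20/2.5 = 8 dB → 10.5 dBV; +7 dB make-up → 17.5 dBV.
Stage 2: overshoot 28.9 dB → 28.9/5 = 5.78 dB → -5.62 dBV.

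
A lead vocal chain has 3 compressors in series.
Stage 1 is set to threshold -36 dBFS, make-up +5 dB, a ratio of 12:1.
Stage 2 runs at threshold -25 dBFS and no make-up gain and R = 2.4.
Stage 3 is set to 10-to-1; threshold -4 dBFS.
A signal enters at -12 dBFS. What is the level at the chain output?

-29 dBFS

Stage 1: 24 dB above -36 dBFS, reduced 12:1 to 2 dB above → -34 dBFS; +5 dB make-up → -29 dBFS.
Stage 2: -29 dBFS ≤ -25 dBFS, so stage 2 doesn't engage; output -29 dBFS.
Stage 3: -29 dBFS ≤ -4 dBFS, so stage 3 doesn't engage; output -29 dBFS.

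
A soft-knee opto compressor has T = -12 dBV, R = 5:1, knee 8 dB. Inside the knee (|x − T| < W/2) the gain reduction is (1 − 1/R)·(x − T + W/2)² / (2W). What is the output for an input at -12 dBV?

x − T + W/2 = -12 − (-12) + 4 = 4.
GR = (1 − 1/5) × 4² / 16 = 0.8 × 16 / 16 = 0.8 dB.
Output = -12 − 0.8 = -12.8 dBV.

-12.8 dBV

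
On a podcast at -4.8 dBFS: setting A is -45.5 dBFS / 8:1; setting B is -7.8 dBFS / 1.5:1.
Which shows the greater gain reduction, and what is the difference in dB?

A: 40.7 dB over, compressed to 5.0875 dB over, so 35.6125 dB of GR.
B: 3 dB over, compressed to 2 dB over, so 1 dB of GR.
Difference: 34.6125 dB in favour of A.

A, by 34.6125 dB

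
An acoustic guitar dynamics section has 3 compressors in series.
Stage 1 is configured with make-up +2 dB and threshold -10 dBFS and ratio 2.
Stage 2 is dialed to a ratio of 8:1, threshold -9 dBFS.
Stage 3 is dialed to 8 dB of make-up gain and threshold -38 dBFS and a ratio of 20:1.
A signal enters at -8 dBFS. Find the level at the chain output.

Stage 1: -8 dBFS is 2 dB over -10 dBFS; at 2:1 that becomes 1 dB over, giving -9 dBFS; +2 dB make-up → -7 dBFS.
Stage 2: -7 dBFS is 2 dB over -9 dBFS; at 8:1 that becomes 0.25 dB over, giving -8.75 dBFS.
Stage 3: overshoot 29.25 dB → 29.25/20 = 1.4625 dB → -36.5375 dBFS; +8 dB make-up → -28.5375 dBFS.

-28.5375 dBFS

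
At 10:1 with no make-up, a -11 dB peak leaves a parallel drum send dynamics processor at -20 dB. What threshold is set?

Gain reduction = -11 − (-20) = 9 dB; output overshoot = GR / (R − 1) = 9 / 9 = 1 dB.
Threshold = output − output overshoot = -20 − 1 = -21 dB.

-21 dB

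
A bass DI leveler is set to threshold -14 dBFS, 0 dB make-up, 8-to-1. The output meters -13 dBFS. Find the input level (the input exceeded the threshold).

-6 dBFS

That's 1 dB above the -14 dBFS threshold.
Undo the ratio: input overshoot = 1 × 8 = 8 dB, giving input = -6 dBFS.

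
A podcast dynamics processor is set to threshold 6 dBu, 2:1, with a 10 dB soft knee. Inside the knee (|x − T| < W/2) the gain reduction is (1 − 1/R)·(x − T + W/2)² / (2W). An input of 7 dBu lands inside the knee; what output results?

x − T + W/2 = 7 − 6 + 5 = 6.
GR = (1 − 1/2) × 6² / 20 = 0.5 × 36 / 20 = 0.9 dB.
Output = 7 − 0.9 = 6.1 dBu.

6.1 dBu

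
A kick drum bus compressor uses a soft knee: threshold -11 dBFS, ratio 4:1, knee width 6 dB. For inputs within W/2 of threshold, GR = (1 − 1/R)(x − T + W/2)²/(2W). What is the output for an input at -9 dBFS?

x − T + W/2 = -9 − (-11) + 3 = 5.
GR = (1 − 1/4) × 5² / 12 = 0.75 × 25 / 12 = 1.5625 dB.
Output = -9 − 1.5625 = -10.5625 dBFS.

-10.5625 dBFS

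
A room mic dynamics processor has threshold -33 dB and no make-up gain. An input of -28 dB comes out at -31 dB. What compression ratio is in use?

2.5:1

Input overshoot = -28 − (-33) = 5 dB; output overshoot = -31 − (-33) = 2 dB.
Ratio = 5 / 2 = 2.5.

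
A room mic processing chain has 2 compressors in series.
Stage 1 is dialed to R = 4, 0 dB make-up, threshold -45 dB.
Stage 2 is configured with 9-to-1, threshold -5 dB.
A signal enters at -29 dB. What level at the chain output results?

Stage 1: overshoot 16 dB → 16/4 = 4 dB → -41 dB.
Stage 2: -41 dB ≤ -5 dB, so stage 2 doesn't engage; output -41 dB.

-41 dB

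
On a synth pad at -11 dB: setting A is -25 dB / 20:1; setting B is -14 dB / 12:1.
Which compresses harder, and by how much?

A: GR = 14 − 14/20 = 13.3 dB.
B: GR = 3 − 3/12 = 2.75 dB.
A reduces 10.55 dB more.

A, by 10.55 dB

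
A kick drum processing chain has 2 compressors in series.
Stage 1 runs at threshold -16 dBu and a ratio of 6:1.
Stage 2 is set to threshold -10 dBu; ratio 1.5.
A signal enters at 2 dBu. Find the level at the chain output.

Stage 1: overshoot 18 dB → 18/6 = 3 dB → -13 dBu.
Stage 2: -13 dBu is at or below the -10 dBu threshold — no compression; output -13 dBu.

-13 dBu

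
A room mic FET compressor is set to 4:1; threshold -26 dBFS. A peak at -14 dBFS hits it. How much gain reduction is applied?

9 dB

-14 dBFS exceeds the threshold by 12 dB.
After 4:1 compression the overshoot becomes 12/4 = 3 dB.
So the signal is attenuated by 12 − 3 = 9 dB.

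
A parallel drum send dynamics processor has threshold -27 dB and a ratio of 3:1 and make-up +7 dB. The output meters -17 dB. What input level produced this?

Before make-up, the level was -17 − 7 = -24 dB.
That's 3 dB above the -27 dB threshold.
Input overshoot = R × output overshoot = 9 dB → input = -27 + 9 = -18 dB.

-18 dB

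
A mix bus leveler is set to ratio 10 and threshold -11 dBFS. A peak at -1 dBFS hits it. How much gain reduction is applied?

The signal is 10 dB above threshold.
At 10:1, output sits 10/10 = 1 dB above threshold.
So the signal is attenuated by 10 − 1 = 9 dB.

9 dB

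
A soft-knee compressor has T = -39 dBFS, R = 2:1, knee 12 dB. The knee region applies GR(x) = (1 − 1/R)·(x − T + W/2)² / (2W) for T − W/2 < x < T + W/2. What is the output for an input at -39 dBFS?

x − T + W/2 = -39 − (-39) + 6 = 6.
GR = (1 − 1/2) × 6² / 24 = 0.5 × 36 / 24 = 0.75 dB.
Output = -39 − 0.75 = -39.75 dBFS.

-39.75 dBFS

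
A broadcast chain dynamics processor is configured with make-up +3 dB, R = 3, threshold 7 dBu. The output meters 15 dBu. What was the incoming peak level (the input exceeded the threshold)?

22 dBu

Stripping the +3 dB make-up gives 12 dBu at the gain stage.
The compressed level sits 12 − 7 = 5 dB over threshold.
Undo the ratio: input overshoot = 5 × 3 = 15 dB, giving input = 22 dBu.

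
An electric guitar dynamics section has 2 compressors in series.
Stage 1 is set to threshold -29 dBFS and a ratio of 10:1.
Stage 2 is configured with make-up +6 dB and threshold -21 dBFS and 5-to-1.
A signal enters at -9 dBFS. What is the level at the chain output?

Stage 1: -9 dBFS is 20 dB over -29 dBFS; at 10:1 that becomes 2 dB over, giving -27 dBFS.
Stage 2: -27 dBFS ≤ -21 dBFS, so stage 2 doesn't engage; make-up brings it to -21 dBFS.

-21 dBFS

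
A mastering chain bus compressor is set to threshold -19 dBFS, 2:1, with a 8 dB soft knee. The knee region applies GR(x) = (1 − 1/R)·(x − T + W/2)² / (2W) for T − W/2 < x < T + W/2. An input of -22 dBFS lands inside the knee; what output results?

x − T + W/2 = -22 − (-19) + 4 = 1.
GR = (1 − 1/2) × 1² / 16 = 0.5 × 1 / 16 = 0.03125 dB.
Output = -22 − 0.03125 = -22.03125 dBFS.

-22.03125 dBFS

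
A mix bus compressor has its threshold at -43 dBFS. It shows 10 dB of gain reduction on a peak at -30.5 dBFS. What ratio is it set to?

Input overshoot = -30.5 − (-43) = 12.5 dB.
Output overshoot = 12.5 − 10 = 2.5 dB.
Ratio = input overshoot / output overshoot = 12.5 / 2.5 = 5.

5:1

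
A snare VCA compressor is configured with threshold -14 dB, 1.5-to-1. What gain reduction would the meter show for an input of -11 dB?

Overshoot = -11 − (-14) = 3 dB.
After 1.5:1 compression the overshoot becomes 3/1.5 = 2 dB.
So the signal is attenuated by 3 − 2 = 1 dB.

1 dB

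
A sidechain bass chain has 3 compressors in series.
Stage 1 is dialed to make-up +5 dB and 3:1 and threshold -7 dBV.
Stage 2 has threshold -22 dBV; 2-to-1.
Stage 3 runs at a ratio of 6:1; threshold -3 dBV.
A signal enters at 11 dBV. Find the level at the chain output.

-9 dBV

Stage 1: overshoot 18 dB → 18/3 = 6 dB → -1 dBV; +5 dB make-up → 4 dBV.
Stage 2: 26 dB above -22 dBV, reduced 2:1 to 13 dB above → -9 dBV.
Stage 3: -9 dBV ≤ -3 dBV, so stage 3 doesn't engage; output -9 dBV.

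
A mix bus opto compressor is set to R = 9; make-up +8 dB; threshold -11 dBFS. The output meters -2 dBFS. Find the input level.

-2 dBFS

Stripping the +8 dB make-up gives -10 dBFS at the gain stage.
The compressed level sits -10 − (-11) = 1 dB over threshold.
Before 9:1 compression the overshoot was 1 × 9 = 9 dB, so input = -11 + 9 = -2 dBFS.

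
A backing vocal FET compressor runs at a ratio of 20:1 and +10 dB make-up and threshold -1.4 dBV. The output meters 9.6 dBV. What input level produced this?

Before make-up, the level was 9.6 − 10 = -0.4 dBV.
Post-compression overshoot = -0.4 − (-1.4) = 1 dB.
Input overshoot = R × output overshoot = 20 dB → input = -1.4 + 20 = 18.6 dBV.

18.6 dBV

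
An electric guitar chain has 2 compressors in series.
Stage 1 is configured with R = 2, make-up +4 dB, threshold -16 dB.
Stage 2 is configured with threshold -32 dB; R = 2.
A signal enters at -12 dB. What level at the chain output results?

Stage 1: 4 dB above -16 dB, reduced 2:1 to 2 dB above → -14 dB; +4 dB make-up → -10 dB.
Stage 2: -10 dB is 22 dB over -32 dB; at 2:1 that becomes 11 dB over, giving -21 dB.

-21 dB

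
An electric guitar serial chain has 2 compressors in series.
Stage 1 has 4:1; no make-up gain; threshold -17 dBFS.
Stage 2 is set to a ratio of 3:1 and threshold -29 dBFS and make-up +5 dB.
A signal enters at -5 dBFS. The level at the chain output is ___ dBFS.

-19 dBFS

Stage 1: overshoot 12 dB → 12/4 = 3 dB → -14 dBFS.
Stage 2: overshoot 15 dB → 15/3 = 5 dB → -24 dBFS; +5 dB make-up → -19 dBFS.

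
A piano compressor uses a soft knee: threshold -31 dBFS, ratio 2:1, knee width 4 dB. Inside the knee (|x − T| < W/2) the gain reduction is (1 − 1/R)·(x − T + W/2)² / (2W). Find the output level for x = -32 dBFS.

-32.0625 dBFS

x − T + W/2 = -32 − (-31) + 2 = 1.
GR = (1 − 1/2) × 1² / 8 = 0.5 × 1 / 8 = 0.0625 dB.
Output = -32 − 0.0625 = -32.0625 dBFS.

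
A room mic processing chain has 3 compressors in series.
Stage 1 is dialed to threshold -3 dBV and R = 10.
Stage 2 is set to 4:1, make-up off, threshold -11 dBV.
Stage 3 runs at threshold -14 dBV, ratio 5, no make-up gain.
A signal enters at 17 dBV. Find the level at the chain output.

-12.9 dBV

Stage 1: 17 dBV is 20 dB over -3 dBV; at 10:1 that becomes 2 dB over, giving -1 dBV.
Stage 2: -1 dBV is 10 dB over -11 dBV; at 4:1 that becomes 2.5 dB over, giving -8.5 dBV.
Stage 3: overshoot 5.5 dB → 5.5/5 = 1.1 dB → -12.9 dBV.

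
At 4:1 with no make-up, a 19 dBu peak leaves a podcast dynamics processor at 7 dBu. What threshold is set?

3 dBu

Input is 16 dB above T (since output overshoot × R = input overshoot: (7 − T)·4 = 19 − T gives T = 3 dBu).
Check: 3 + (19 − 3)/4 = 3 + 4 = 7 dBu. ✓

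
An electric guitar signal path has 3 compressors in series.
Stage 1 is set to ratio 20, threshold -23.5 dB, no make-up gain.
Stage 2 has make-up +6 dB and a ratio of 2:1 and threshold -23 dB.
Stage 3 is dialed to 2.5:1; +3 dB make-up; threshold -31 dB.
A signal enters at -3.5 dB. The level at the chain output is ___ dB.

Stage 1: overshoot 20 dB → 20/20 = 1 dB → -22.5 dB.
Stage 2: -22.5 dB is 0.5 dB over -23 dB; at 2:1 that becomes 0.25 dB over, giving -22.75 dB; +6 dB make-up → -16.75 dB.
Stage 3: overshoot 14.25 dB → 14.25/2.5 = 5.7 dB → -25.3 dB; +3 dB make-up → -22.3 dB.

-22.3 dB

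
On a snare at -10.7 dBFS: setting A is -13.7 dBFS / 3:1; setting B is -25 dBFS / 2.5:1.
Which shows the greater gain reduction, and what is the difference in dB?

B, by 6.58 dB

A: overshoot 3 dB → output overshoot 1 dB → GR 2 dB.
B: overshoot 14.3 dB → output overshoot 5.72 dB → GR 8.58 dB.
B reduces 6.58 dB more.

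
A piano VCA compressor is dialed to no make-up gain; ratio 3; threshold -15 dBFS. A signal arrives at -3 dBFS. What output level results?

The input is 12 dB above the -15 dBFS threshold.
3:1 compression reduces that to 12/3 = 4 dB over.
That puts the output at -11 dBFS.

-11 dBFS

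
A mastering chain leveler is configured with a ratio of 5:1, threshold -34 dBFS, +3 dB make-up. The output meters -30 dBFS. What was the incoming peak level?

-29 dBFS

Before make-up, the level was -30 − 3 = -33 dBFS.
That's 1 dB above the -34 dBFS threshold.
Undo the ratio: input overshoot = 1 × 5 = 5 dB, giving input = -29 dBFS.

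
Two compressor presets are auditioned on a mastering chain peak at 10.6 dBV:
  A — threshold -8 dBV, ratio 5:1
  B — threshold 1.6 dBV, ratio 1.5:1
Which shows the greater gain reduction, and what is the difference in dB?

A, by 11.88 dB

A: 18.6 dB over, compressed to 3.72 dB over, so 14.88 dB of GR.
B: 9 dB over, compressed to 6 dB over, so 3 dB of GR.
A applies 11.88 dB more gain reduction.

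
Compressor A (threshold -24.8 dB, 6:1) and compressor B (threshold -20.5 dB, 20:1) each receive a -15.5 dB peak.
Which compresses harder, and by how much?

A, by 3 dB

A: 9.3 dB over, compressed to 1.55 dB over, so 7.75 dB of GR.
B: 5 dB over, compressed to 0.25 dB over, so 4.75 dB of GR.
A reduces 3 dB more.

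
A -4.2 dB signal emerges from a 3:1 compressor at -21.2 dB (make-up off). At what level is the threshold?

-29.7 dB

Gain reduction = -4.2 − (-21.2) = 17 dB; output overshoot = GR / (R − 1) = 17 / 2 = 8.5 dB.
Threshold = output − output overshoot = -21.2 − 8.5 = -29.7 dB.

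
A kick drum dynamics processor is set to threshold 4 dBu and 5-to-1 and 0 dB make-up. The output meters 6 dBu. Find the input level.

14 dBu

That's 2 dB above the 4 dBu threshold.
Input overshoot = R × output overshoot = 10 dB → input = 4 + 10 = 14 dBu.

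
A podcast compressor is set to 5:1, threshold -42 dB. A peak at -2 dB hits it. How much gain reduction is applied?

The signal is 40 dB above threshold.
After 5:1 compression the overshoot becomes 40/5 = 8 dB.
Gain reduction = 40 − 8 = 32 dB.

32 dB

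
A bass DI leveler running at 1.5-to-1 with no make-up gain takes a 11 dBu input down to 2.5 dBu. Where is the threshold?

Gain reduction = 11 − 2.5 = 8.5 dB; output overshoot = GR / (R − 1) = 8.5 / 0.5 = 17 dB.
Threshold = output − output overshoot = 2.5 − 17 = -14.5 dBu.

-14.5 dBu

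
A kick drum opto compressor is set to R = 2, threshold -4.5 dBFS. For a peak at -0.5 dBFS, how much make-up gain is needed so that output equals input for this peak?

2 dB

Overshoot 4 dB → 4/2 = 2 dB after compression, so the compressed level is -4.5 + 2 = -2.5 dBFS.
Make-up = target − compressed = -0.5 − (-2.5) = 2 dB.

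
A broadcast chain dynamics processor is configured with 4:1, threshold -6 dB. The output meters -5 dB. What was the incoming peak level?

-2 dB

Post-compression overshoot = -5 − (-6) = 1 dB.
Undo the ratio: input overshoot = 1 × 4 = 4 dB, giving input = -2 dB.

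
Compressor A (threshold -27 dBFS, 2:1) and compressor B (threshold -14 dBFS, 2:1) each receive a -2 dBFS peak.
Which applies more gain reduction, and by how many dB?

A: overshoot 25 dB → output overshoot 12.5 dB → GR 12.5 dB.
B: overshoot 12 dB → output overshoot 6 dB → GR 6 dB.
A reduces 6.5 dB more.

A, by 6.5 dB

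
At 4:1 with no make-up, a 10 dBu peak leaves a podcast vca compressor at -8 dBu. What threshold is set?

Gain reduction = 10 − (-8) = 18 dB; output overshoot = GR / (R − 1) = 18 / 3 = 6 dB.
Threshold = output − output overshoot = -8 − 6 = -14 dBu.

-14 dBu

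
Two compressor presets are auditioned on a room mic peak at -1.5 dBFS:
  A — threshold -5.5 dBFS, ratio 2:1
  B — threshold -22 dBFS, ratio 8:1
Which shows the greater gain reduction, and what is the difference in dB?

A: overshoot 4 dB → output overshoot 2 dB → GR 2 dB.
B: overshoot 20.5 dB → output overshoot 2.5625 dB → GR 17.9375 dB.
B reduces 15.9375 dB more.

B, by 15.9375 dB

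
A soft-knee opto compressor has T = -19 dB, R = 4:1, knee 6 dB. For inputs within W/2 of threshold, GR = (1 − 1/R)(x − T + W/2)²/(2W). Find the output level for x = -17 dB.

-18.5625 dB

x − T + W/2 = -17 − (-19) + 3 = 5.
GR = (1 − 1/4) × 5² / 12 = 0.75 × 25 / 12 = 1.5625 dB.
Output = -17 − 1.5625 = -18.5625 dB.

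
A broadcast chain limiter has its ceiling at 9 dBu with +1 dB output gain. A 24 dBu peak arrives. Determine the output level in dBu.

The limiter clamps the peak to its 9 dBu ceiling.
Output gain then adds 1 dB: 9 + 1 = 10 dBu.

10 dBu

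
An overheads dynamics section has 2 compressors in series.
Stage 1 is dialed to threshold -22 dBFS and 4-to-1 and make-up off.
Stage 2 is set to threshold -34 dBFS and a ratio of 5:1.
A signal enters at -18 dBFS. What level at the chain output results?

Stage 1: 4 dB above -22 dBFS, reduced 4:1 to 1 dB above → -21 dBFS.
Stage 2: overshoot 13 dB → 13/5 = 2.6 dB → -31.4 dBFS.

-31.4 dBFS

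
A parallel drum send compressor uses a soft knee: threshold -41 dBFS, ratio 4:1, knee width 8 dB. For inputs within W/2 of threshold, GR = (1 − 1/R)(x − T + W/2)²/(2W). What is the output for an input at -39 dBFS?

-40.6875 dBFS

x − T + W/2 = -39 − (-41) + 4 = 6.
GR = (1 − 1/4) × 6² / 16 = 0.75 × 36 / 16 = 1.6875 dB.
Output = -39 − 1.6875 = -40.6875 dBFS.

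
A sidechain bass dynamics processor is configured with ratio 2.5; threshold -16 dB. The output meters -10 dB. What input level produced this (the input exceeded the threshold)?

-1 dB

Post-compression overshoot = -10 − (-16) = 6 dB.
Undo the ratio: input overshoot = 6 × 2.5 = 15 dB, giving input = -1 dB.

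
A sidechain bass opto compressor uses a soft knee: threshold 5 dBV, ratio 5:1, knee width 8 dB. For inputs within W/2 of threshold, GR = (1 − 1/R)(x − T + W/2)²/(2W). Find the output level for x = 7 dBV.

x − T + W/2 = 7 − 5 + 4 = 6.
GR = (1 − 1/5) × 6² / 16 = 0.8 × 36 / 16 = 1.8 dB.
Output = 7 − 1.8 = 5.2 dBV.

5.2 dBV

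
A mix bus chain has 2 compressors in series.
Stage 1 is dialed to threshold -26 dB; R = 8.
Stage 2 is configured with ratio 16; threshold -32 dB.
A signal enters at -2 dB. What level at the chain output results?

Stage 1: 24 dB above -26 dB, reduced 8:1 to 3 dB above → -23 dB.
Stage 2: overshoot 9 dB → 9/16 = 0.5625 dB → -31.4375 dB.

-31.4375 dB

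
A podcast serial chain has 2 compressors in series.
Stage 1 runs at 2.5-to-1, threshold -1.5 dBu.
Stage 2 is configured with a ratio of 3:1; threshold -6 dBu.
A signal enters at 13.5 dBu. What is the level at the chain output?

-2.5 dBu

Stage 1: 15 dB above -1.5 dBu, reduced 2.5:1 to 6 dB above → 4.5 dBu.
Stage 2: overshoot 10.5 dB → 10.5/3 = 3.5 dB → -2.5 dBu.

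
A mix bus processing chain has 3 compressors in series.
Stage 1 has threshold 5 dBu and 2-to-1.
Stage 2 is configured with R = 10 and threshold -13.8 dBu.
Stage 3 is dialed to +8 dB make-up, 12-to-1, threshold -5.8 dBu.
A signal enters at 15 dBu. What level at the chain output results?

Stage 1: 15 dBu is 10 dB over 5 dBu; at 2:1 that becomes 5 dB over, giving 10 dBu.
Stage 2: overshoot 23.8 dB → 23.8/10 = 2.38 dB → -11.42 dBu.
Stage 3: below threshold (-11.42 ≤ -5.8); passes unchanged; make-up brings it to -3.42 dBu.

-3.42 dBu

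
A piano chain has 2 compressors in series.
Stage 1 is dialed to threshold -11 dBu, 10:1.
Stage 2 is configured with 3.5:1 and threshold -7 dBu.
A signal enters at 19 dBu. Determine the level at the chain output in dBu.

Stage 1: 30 dB above -11 dBu, reduced 10:1 to 3 dB above → -8 dBu.
Stage 2: below threshold (-8 ≤ -7); passes unchanged; output -8 dBu.

-8 dBu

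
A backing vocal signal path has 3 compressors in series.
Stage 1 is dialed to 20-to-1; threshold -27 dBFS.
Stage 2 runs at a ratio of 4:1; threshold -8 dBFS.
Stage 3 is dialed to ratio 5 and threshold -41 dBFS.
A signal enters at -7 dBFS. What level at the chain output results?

-38 dBFS

Stage 1: overshoot 20 dB → 20/20 = 1 dB → -26 dBFS.
Stage 2: -26 dBFS ≤ -8 dBFS, so stage 2 doesn't engage; output -26 dBFS.
Stage 3: 15 dB above -41 dBFS, reduced 5:1 to 3 dB above → -38 dBFS.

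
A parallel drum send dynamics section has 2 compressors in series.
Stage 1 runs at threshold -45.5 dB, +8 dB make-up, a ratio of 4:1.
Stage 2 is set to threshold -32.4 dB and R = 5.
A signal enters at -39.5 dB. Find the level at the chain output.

-36 dB

Stage 1: -39.5 dB is 6 dB over -45.5 dB; at 4:1 that becomes 1.5 dB over, giving -44 dB; +8 dB make-up → -36 dB.
Stage 2: -36 dB is at or below the -32.4 dB threshold — no compression; output -36 dB.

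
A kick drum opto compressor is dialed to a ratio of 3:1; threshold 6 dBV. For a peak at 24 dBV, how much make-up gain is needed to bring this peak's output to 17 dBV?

5 dB

The peak compresses to 6 + 18/3 = 12 dBV.
To reach 17 dBV requires 17 − 12 = 5 dB of make-up.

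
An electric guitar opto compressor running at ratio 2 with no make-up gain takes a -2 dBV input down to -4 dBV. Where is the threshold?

Let T be the threshold. Output overshoot = (input overshoot)/R, so -4 − T = (-2 − T)/2.
2·(-4 − T) = -2 − T → 1·T = -8 − (-2) = -6.
T = -6/1 = -6 dBV.

-6 dBV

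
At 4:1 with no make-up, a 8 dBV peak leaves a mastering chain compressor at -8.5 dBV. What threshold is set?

Let T be the threshold. Output overshoot = (input overshoot)/R, so -8.5 − T = (8 − T)/4.
4·(-8.5 − T) = 8 − T → 3·T = -34 − 8 = -42.
T = -42/3 = -14 dBV.

-14 dBV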